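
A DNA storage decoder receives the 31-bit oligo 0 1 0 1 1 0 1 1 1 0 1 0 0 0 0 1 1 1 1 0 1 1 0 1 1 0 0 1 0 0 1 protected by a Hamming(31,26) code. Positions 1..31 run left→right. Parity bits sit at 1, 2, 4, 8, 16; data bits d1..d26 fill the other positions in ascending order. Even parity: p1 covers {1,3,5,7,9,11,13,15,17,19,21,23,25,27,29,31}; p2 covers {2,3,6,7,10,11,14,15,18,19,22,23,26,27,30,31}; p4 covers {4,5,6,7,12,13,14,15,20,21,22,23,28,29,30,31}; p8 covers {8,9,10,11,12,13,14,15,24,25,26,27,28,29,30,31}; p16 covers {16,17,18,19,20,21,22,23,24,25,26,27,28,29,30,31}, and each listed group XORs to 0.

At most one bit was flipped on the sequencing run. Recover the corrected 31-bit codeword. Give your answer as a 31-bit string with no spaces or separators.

s1 (pos 1,3,5,7,9,11,13,15,17,19,21,23,25,27,29,31): 0⊕0⊕1⊕1⊕1⊕1⊕0⊕0⊕1⊕1⊕1⊕0⊕1⊕0⊕0⊕1 = 1
s2 (pos 2,3,6,7,10,11,14,15,18,19,22,23,26,27,30,31): 1⊕0⊕0⊕1⊕0⊕1⊕0⊕0⊕1⊕1⊕1⊕0⊕0⊕0⊕0⊕1 = 1
s4 (pos 4,5,6,7,12,13,14,15,20,21,22,23,28,29,30,31): 1⊕1⊕0⊕1⊕0⊕0⊕0⊕0⊕0⊕1⊕1⊕0⊕1⊕0⊕0⊕1 = 1
s8 (pos 8,9,10,11,12,13,14,15,24,25,26,27,28,29,30,31): 1⊕1⊕0⊕1⊕0⊕0⊕0⊕0⊕1⊕1⊕0⊕0⊕1⊕0⊕0⊕1 = 1
s16 (pos 16,17,18,19,20,21,22,23,24,25,26,27,28,29,30,31): 1⊕1⊕1⊕1⊕0⊕1⊕1⊕0⊕1⊕1⊕0⊕0⊕1⊕0⊕0⊕1 = 0
Syndrome s16…s1 = 01111 → error at position 15.
Flip position 15: 0101101110100001111011011001001 → 0101101110100011111011011001001

0101101110100011111011011001001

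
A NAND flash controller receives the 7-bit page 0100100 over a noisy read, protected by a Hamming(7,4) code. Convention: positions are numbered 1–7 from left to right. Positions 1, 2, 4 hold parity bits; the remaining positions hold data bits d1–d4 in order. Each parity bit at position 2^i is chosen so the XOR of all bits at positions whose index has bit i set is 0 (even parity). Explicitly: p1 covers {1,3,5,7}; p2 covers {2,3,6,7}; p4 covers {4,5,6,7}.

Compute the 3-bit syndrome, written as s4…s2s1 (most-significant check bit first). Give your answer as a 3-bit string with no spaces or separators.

s1 (pos 1,3,5,7): 0⊕0⊕1⊕0 = 1
s2 (pos 2,3,6,7): 1⊕0⊕0⊕0 = 1
s4 (pos 4,5,6,7): 0⊕1⊕0⊕0 = 1
Syndrome s4…s1 = 111 → error at position 7.

111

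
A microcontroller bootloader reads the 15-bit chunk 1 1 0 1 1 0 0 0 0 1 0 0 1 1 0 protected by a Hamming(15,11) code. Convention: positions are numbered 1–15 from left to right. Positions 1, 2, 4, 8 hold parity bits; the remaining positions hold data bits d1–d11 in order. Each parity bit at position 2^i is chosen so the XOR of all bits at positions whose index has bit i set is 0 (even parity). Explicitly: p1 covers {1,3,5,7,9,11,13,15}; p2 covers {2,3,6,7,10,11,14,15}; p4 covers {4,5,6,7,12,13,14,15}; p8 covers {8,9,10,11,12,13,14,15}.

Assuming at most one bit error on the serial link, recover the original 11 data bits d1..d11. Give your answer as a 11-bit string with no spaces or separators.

01000110110

s1 (pos 1,3,5,7,9,11,13,15): 1⊕0⊕1⊕0⊕0⊕0⊕1⊕0 = 1
s2 (pos 2,3,6,7,10,11,14,15): 1⊕0⊕0⊕0⊕1⊕0⊕1⊕0 = 1
s4 (pos 4,5,6,7,12,13,14,15): 1⊕1⊕0⊕0⊕0⊕1⊕1⊕0 = 0
s8 (pos 8,9,10,11,12,13,14,15): 0⊕0⊕1⊕0⊕0⊕1⊕1⊕0 = 1
Syndrome s8…s1 = 1011 → error at position 11.
Flip position 11: 110110000100110 → 110110000110110
Read data bits from positions 3,5,6,7,9,10,11,12,13,14,15: 01000110110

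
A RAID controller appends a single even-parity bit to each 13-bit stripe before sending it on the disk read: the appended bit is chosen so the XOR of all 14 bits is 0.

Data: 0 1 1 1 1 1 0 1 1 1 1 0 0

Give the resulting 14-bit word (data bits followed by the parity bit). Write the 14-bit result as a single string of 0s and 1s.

XOR of the 13 data bits: 0⊕1⊕1⊕1⊕1⊕1⊕0⊕1⊕1⊕1⊕1⊕0⊕0 = 1
Parity bit = 1 (so all 14 bits XOR to 0).

01111101111001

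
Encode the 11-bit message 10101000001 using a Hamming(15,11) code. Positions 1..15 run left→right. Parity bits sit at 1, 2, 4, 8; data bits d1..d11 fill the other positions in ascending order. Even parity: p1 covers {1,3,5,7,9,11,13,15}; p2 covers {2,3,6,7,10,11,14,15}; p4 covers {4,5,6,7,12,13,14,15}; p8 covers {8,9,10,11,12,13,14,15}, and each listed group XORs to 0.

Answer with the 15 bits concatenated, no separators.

111001001000001

Place data at non-parity positions: p1 p2 1 p4 0 1 0 p8 1 0 0 0 0 0 1
p1 (pos 1,3,5,7,9,11,13,15): XOR of data positions = 1⊕0⊕0⊕1⊕0⊕0⊕1 = 1
p2 (pos 2,3,6,7,10,11,14,15): XOR of data positions = 1⊕1⊕0⊕0⊕0⊕0⊕1 = 1
p4 (pos 4,5,6,7,12,13,14,15): XOR of data positions = 0⊕1⊕0⊕0⊕0⊕0⊕1 = 0
p8 (pos 8,9,10,11,12,13,14,15): XOR of data positions = 1⊕0⊕0⊕0⊕0⊕0⊕1 = 0
Codeword: 111001001000001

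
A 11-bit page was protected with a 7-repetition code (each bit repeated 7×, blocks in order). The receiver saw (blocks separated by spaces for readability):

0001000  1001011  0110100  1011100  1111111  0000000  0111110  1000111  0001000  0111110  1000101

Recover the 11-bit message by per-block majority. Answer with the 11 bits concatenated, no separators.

01011011010

Block 1 (0001000): 1 one → 0
Block 2 (1001011): 4 ones → 1
Block 3 (0110100): 3 ones → 0
Block 4 (1011100): 4 ones → 1
Block 5 (1111111): 7 ones → 1
Block 6 (0000000): 0 ones → 0
Block 7 (0111110): 5 ones → 1
Block 8 (1000111): 4 ones → 1
Block 9 (0001000): 1 one → 0
Block 10 (0111110): 5 ones → 1
Block 11 (1000101): 3 ones → 0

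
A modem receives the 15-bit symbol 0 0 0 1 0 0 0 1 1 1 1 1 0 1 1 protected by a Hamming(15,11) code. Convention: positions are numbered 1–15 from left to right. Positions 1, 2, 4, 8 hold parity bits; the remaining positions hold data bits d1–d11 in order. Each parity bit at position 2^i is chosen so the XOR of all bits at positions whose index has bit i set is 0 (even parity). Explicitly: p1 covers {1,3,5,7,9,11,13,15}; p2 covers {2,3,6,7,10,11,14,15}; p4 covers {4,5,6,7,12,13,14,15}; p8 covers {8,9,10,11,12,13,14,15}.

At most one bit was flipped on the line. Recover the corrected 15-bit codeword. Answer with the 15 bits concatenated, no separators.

s1 (pos 1,3,5,7,9,11,13,15): 0⊕0⊕0⊕0⊕1⊕1⊕0⊕1 = 1
s2 (pos 2,3,6,7,10,11,14,15): 0⊕0⊕0⊕0⊕1⊕1⊕1⊕1 = 0
s4 (pos 4,5,6,7,12,13,14,15): 1⊕0⊕0⊕0⊕1⊕0⊕1⊕1 = 0
s8 (pos 8,9,10,11,12,13,14,15): 1⊕1⊕1⊕1⊕1⊕0⊕1⊕1 = 1
Syndrome s8…s1 = 1001 → error at position 9.
Flip position 9: 000100011111011 → 000100010111011

000100010111011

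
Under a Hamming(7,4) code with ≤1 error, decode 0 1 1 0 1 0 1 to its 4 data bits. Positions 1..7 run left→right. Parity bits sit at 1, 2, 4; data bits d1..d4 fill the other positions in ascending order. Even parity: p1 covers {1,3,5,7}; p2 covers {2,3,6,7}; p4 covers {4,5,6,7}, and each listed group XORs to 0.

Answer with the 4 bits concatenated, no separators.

s1 (pos 1,3,5,7): 0⊕1⊕1⊕1 = 1
s2 (pos 2,3,6,7): 1⊕1⊕0⊕1 = 1
s4 (pos 4,5,6,7): 0⊕1⊕0⊕1 = 0
Syndrome s4…s1 = 011 → error at position 3.
Flip position 3: 0110101 → 0100101
Read data bits from positions 3,5,6,7: 0101

0101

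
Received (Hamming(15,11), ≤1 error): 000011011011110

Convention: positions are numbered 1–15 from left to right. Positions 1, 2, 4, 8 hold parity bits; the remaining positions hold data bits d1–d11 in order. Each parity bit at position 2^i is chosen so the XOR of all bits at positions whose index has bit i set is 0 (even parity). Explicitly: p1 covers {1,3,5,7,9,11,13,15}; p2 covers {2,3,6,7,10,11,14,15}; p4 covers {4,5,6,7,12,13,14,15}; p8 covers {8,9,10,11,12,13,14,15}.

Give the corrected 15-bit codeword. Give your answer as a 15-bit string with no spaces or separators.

s1 (pos 1,3,5,7,9,11,13,15): 0⊕0⊕1⊕0⊕1⊕1⊕1⊕0 = 0
s2 (pos 2,3,6,7,10,11,14,15): 0⊕0⊕1⊕0⊕0⊕1⊕1⊕0 = 1
s4 (pos 4,5,6,7,12,13,14,15): 0⊕1⊕1⊕0⊕1⊕1⊕1⊕0 = 1
s8 (pos 8,9,10,11,12,13,14,15): 1⊕1⊕0⊕1⊕1⊕1⊕1⊕0 = 0
Syndrome s8…s1 = 0110 → error at position 6.
Flip position 6: 000011011011110 → 000010011011110

000010011011110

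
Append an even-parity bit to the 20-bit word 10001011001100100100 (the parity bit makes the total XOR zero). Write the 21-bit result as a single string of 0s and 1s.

XOR of the 20 data bits: 1⊕0⊕0⊕0⊕1⊕0⊕1⊕1⊕0⊕0⊕1⊕1⊕0⊕0⊕1⊕0⊕0⊕1⊕0⊕0 = 0
Parity bit = 0 (so all 21 bits XOR to 0).

100010110011001001000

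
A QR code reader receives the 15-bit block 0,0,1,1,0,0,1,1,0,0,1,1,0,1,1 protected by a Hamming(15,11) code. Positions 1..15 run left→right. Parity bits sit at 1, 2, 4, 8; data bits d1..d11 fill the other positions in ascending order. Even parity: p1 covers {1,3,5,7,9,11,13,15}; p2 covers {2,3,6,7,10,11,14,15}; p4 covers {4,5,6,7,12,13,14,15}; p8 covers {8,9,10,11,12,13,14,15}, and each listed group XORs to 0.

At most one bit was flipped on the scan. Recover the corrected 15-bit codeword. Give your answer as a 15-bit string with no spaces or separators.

s1 (pos 1,3,5,7,9,11,13,15): 0⊕1⊕0⊕1⊕0⊕1⊕0⊕1 = 0
s2 (pos 2,3,6,7,10,11,14,15): 0⊕1⊕0⊕1⊕0⊕1⊕1⊕1 = 1
s4 (pos 4,5,6,7,12,13,14,15): 1⊕0⊕0⊕1⊕1⊕0⊕1⊕1 = 1
s8 (pos 8,9,10,11,12,13,14,15): 1⊕0⊕0⊕1⊕1⊕0⊕1⊕1 = 1
Syndrome s8…s1 = 1110 → error at position 14.
Flip position 14: 001100110011011 → 001100110011001

001100110011001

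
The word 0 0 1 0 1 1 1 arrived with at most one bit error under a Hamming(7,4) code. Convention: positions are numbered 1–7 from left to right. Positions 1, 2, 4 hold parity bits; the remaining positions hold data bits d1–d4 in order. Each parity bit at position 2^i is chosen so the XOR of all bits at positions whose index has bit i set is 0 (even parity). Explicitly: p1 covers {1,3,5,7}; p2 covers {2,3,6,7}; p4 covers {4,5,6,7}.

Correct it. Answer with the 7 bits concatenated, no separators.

s1 (pos 1,3,5,7): 0⊕1⊕1⊕1 = 1
s2 (pos 2,3,6,7): 0⊕1⊕1⊕1 = 1
s4 (pos 4,5,6,7): 0⊕1⊕1⊕1 = 1
Syndrome s4…s1 = 111 → error at position 7.
Flip position 7: 0010111 → 0010110

0010110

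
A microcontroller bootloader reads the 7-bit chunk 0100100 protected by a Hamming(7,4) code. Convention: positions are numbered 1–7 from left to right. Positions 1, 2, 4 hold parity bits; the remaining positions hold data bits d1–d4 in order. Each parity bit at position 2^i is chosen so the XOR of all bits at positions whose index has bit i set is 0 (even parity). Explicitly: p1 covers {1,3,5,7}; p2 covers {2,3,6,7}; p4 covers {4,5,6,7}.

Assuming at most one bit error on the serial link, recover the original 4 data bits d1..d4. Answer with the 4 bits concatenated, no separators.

0101

s1 (pos 1,3,5,7): 0⊕0⊕1⊕0 = 1
s2 (pos 2,3,6,7): 1⊕0⊕0⊕0 = 1
s4 (pos 4,5,6,7): 0⊕1⊕0⊕0 = 1
Syndrome s4…s1 = 111 → error at position 7.
Flip position 7: 0100100 → 0100101
Read data bits from positions 3,5,6,7: 0101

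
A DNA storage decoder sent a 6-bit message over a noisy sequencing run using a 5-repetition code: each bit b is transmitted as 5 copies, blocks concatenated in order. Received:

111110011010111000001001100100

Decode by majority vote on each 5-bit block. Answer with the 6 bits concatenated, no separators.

101010

Block 1 (11111): 5 ones → 1
Block 2 (00110): 2 ones → 0
Block 3 (10111): 4 ones → 1
Block 4 (00000): 0 ones → 0
Block 5 (10011): 3 ones → 1
Block 6 (00100): 1 one → 0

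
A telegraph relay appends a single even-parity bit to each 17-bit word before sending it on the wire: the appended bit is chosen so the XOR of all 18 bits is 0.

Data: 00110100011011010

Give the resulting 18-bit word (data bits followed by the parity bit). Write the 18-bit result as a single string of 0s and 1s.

XOR of the 17 data bits: 0⊕0⊕1⊕1⊕0⊕1⊕0⊕0⊕0⊕1⊕1⊕0⊕1⊕1⊕0⊕1⊕0 = 0
Parity bit = 0 (so all 18 bits XOR to 0).

001101000110110100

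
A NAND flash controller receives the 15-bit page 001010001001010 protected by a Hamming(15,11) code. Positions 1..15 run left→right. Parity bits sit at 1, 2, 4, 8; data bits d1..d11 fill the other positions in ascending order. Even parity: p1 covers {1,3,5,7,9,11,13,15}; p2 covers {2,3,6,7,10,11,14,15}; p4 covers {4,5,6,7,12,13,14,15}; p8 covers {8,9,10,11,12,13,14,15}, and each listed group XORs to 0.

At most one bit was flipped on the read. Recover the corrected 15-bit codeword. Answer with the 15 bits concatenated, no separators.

s1 (pos 1,3,5,7,9,11,13,15): 0⊕1⊕1⊕0⊕1⊕0⊕0⊕0 = 1
s2 (pos 2,3,6,7,10,11,14,15): 0⊕1⊕0⊕0⊕0⊕0⊕1⊕0 = 0
s4 (pos 4,5,6,7,12,13,14,15): 0⊕1⊕0⊕0⊕1⊕0⊕1⊕0 = 1
s8 (pos 8,9,10,11,12,13,14,15): 0⊕1⊕0⊕0⊕1⊕0⊕1⊕0 = 1
Syndrome s8…s1 = 1101 → error at position 13.
Flip position 13: 001010001001010 → 001010001001110

001010001001110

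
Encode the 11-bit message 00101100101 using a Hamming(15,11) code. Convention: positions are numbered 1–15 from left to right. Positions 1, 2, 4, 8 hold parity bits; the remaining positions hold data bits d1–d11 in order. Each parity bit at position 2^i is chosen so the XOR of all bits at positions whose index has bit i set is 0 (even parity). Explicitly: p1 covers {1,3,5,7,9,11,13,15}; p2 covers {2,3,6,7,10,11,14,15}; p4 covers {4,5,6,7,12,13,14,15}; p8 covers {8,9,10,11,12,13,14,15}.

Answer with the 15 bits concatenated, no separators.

110101001100101

Place data at non-parity positions: p1 p2 0 p4 0 1 0 p8 1 1 0 0 1 0 1
p1 (pos 1,3,5,7,9,11,13,15): XOR of data positions = 0⊕0⊕0⊕1⊕0⊕1⊕1 = 1
p2 (pos 2,3,6,7,10,11,14,15): XOR of data positions = 0⊕1⊕0⊕1⊕0⊕0⊕1 = 1
p4 (pos 4,5,6,7,12,13,14,15): XOR of data positions = 0⊕1⊕0⊕0⊕1⊕0⊕1 = 1
p8 (pos 8,9,10,11,12,13,14,15): XOR of data positions = 1⊕1⊕0⊕0⊕1⊕0⊕1 = 0
Codeword: 110101001100101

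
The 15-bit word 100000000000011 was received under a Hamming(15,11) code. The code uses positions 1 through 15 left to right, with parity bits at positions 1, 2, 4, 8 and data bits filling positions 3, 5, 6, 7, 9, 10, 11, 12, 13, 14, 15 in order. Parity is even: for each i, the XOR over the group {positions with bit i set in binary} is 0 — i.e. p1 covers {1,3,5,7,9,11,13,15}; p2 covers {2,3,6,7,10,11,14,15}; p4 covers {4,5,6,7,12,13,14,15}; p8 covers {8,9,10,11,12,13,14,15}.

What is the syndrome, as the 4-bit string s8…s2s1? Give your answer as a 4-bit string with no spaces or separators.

0000

s1 (pos 1,3,5,7,9,11,13,15): 1⊕0⊕0⊕0⊕0⊕0⊕0⊕1 = 0
s2 (pos 2,3,6,7,10,11,14,15): 0⊕0⊕0⊕0⊕0⊕0⊕1⊕1 = 0
s4 (pos 4,5,6,7,12,13,14,15): 0⊕0⊕0⊕0⊕0⊕0⊕1⊕1 = 0
s8 (pos 8,9,10,11,12,13,14,15): 0⊕0⊕0⊕0⊕0⊕0⊕1⊕1 = 0
Syndrome s8…s1 = 0000 → no error.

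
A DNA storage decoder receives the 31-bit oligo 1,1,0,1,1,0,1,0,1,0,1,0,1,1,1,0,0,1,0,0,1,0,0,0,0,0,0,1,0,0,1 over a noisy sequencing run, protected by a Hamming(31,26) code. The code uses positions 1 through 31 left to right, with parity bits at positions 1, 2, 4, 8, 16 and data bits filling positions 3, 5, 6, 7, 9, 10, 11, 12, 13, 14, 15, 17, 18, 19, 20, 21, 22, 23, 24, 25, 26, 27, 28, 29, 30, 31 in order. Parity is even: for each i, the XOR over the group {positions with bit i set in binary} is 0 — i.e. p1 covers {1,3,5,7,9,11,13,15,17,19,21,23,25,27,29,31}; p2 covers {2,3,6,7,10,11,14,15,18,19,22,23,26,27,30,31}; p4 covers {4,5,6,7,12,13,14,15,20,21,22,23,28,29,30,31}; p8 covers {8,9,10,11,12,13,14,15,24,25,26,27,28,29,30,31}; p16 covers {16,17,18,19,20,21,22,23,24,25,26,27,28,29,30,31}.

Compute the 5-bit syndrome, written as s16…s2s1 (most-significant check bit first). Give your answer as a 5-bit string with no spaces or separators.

01111

s1 (pos 1,3,5,7,9,11,13,15,17,19,21,23,25,27,29,31): 1⊕0⊕1⊕1⊕1⊕1⊕1⊕1⊕0⊕0⊕1⊕0⊕0⊕0⊕0⊕1 = 1
s2 (pos 2,3,6,7,10,11,14,15,18,19,22,23,26,27,30,31): 1⊕0⊕0⊕1⊕0⊕1⊕1⊕1⊕1⊕0⊕0⊕0⊕0⊕0⊕0⊕1 = 1
s4 (pos 4,5,6,7,12,13,14,15,20,21,22,23,28,29,30,31): 1⊕1⊕0⊕1⊕0⊕1⊕1⊕1⊕0⊕1⊕0⊕0⊕1⊕0⊕0⊕1 = 1
s8 (pos 8,9,10,11,12,13,14,15,24,25,26,27,28,29,30,31): 0⊕1⊕0⊕1⊕0⊕1⊕1⊕1⊕0⊕0⊕0⊕0⊕1⊕0⊕0⊕1 = 1
s16 (pos 16,17,18,19,20,21,22,23,24,25,26,27,28,29,30,31): 0⊕0⊕1⊕0⊕0⊕1⊕0⊕0⊕0⊕0⊕0⊕0⊕1⊕0⊕0⊕1 = 0
Syndrome s16…s1 = 01111 → error at position 15.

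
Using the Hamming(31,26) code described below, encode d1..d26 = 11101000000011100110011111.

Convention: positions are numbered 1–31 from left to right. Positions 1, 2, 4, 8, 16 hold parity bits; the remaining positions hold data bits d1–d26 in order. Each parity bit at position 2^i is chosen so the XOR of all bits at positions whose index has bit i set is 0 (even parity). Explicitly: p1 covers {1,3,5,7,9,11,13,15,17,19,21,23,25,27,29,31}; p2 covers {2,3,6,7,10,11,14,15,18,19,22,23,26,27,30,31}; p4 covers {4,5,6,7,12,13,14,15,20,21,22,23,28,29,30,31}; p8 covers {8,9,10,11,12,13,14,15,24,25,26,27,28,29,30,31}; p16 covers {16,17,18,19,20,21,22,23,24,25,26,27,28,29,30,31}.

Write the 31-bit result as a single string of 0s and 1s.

Place data at non-parity positions: p1 p2 1 p4 1 1 0 p8 1 0 0 0 0 0 0 p16 0 1 1 1 0 0 1 1 0 0 1 1 1 1 1
p1 (pos 1,3,5,7,9,11,13,15,17,19,21,23,25,27,29,31): XOR of data positions = 1⊕1⊕0⊕1⊕0⊕0⊕0⊕0⊕1⊕0⊕1⊕0⊕1⊕1⊕1 = 0
p2 (pos 2,3,6,7,10,11,14,15,18,19,22,23,26,27,30,31): XOR of data positions = 1⊕1⊕0⊕0⊕0⊕0⊕0⊕1⊕1⊕0⊕1⊕0⊕1⊕1⊕1 = 0
p4 (pos 4,5,6,7,12,13,14,15,20,21,22,23,28,29,30,31): XOR of data positions = 1⊕1⊕0⊕0⊕0⊕0⊕0⊕1⊕0⊕0⊕1⊕1⊕1⊕1⊕1 = 0
p8 (pos 8,9,10,11,12,13,14,15,24,25,26,27,28,29,30,31): XOR of data positions = 1⊕0⊕0⊕0⊕0⊕0⊕0⊕1⊕0⊕0⊕1⊕1⊕1⊕1⊕1 = 1
p16 (pos 16,17,18,19,20,21,22,23,24,25,26,27,28,29,30,31): XOR of data positions = 0⊕1⊕1⊕1⊕0⊕0⊕1⊕1⊕0⊕0⊕1⊕1⊕1⊕1⊕1 = 0
Codeword: 0010110110000000011100110011111

0010110110000000011100110011111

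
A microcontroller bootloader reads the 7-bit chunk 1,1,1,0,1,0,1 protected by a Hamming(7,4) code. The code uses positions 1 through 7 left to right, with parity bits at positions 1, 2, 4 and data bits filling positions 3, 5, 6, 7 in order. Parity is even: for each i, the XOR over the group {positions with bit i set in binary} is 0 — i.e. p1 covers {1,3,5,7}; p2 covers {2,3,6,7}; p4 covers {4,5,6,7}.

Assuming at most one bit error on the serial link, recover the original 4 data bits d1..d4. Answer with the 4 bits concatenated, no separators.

1101

s1 (pos 1,3,5,7): 1⊕1⊕1⊕1 = 0
s2 (pos 2,3,6,7): 1⊕1⊕0⊕1 = 1
s4 (pos 4,5,6,7): 0⊕1⊕0⊕1 = 0
Syndrome s4…s1 = 010 → error at position 2.
Flip position 2: 1110101 → 1010101
Read data bits from positions 3,5,6,7: 1101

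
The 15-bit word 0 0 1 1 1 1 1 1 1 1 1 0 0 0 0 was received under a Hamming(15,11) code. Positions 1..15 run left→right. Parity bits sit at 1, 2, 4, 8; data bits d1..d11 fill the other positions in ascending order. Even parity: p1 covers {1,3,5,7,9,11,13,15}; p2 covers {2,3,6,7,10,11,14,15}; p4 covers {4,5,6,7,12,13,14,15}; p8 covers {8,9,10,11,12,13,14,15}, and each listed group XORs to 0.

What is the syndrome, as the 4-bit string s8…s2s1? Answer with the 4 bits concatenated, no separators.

s1 (pos 1,3,5,7,9,11,13,15): 0⊕1⊕1⊕1⊕1⊕1⊕0⊕0 = 1
s2 (pos 2,3,6,7,10,11,14,15): 0⊕1⊕1⊕1⊕1⊕1⊕0⊕0 = 1
s4 (pos 4,5,6,7,12,13,14,15): 1⊕1⊕1⊕1⊕0⊕0⊕0⊕0 = 0
s8 (pos 8,9,10,11,12,13,14,15): 1⊕1⊕1⊕1⊕0⊕0⊕0⊕0 = 0
Syndrome s8…s1 = 0011 → error at position 3.

0011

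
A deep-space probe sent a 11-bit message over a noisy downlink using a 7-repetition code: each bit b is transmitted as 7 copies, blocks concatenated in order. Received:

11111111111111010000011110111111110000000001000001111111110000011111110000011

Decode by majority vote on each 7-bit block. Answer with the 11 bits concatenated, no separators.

Block 1 (1111111): 7 ones → 1
Block 2 (1111111): 7 ones → 1
Block 3 (0100000): 1 one → 0
Block 4 (1111011): 6 ones → 1
Block 5 (1111110): 6 ones → 1
Block 6 (0000000): 0 ones → 0
Block 7 (0100000): 1 one → 0
Block 8 (1111111): 7 ones → 1
Block 9 (1100000): 2 ones → 0
Block 10 (1111111): 7 ones → 1
Block 11 (0000011): 2 ones → 0

11011001010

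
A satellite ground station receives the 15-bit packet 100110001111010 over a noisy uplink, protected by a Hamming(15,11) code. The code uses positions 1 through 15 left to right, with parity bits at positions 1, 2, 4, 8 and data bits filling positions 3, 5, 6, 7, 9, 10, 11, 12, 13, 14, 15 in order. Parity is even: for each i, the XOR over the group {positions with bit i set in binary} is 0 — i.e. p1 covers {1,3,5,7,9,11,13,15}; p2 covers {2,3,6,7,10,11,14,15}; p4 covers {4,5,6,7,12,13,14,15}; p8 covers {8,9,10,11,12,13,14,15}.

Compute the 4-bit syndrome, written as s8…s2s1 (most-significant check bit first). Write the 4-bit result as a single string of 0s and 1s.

s1 (pos 1,3,5,7,9,11,13,15): 1⊕0⊕1⊕0⊕1⊕1⊕0⊕0 = 0
s2 (pos 2,3,6,7,10,11,14,15): 0⊕0⊕0⊕0⊕1⊕1⊕1⊕0 = 1
s4 (pos 4,5,6,7,12,13,14,15): 1⊕1⊕0⊕0⊕1⊕0⊕1⊕0 = 0
s8 (pos 8,9,10,11,12,13,14,15): 0⊕1⊕1⊕1⊕1⊕0⊕1⊕0 = 1
Syndrome s8…s1 = 1010 → error at position 10.

1010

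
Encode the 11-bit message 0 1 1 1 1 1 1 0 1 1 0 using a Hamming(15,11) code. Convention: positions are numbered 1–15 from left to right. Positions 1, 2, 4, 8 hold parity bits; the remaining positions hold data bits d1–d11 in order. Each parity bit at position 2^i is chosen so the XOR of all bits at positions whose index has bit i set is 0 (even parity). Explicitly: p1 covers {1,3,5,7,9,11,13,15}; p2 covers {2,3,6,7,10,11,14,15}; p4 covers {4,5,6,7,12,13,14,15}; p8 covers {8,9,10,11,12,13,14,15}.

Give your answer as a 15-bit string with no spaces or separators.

Place data at non-parity positions: p1 p2 0 p4 1 1 1 p8 1 1 1 0 1 1 0
p1 (pos 1,3,5,7,9,11,13,15): XOR of data positions = 0⊕1⊕1⊕1⊕1⊕1⊕0 = 1
p2 (pos 2,3,6,7,10,11,14,15): XOR of data positions = 0⊕1⊕1⊕1⊕1⊕1⊕0 = 1
p4 (pos 4,5,6,7,12,13,14,15): XOR of data positions = 1⊕1⊕1⊕0⊕1⊕1⊕0 = 1
p8 (pos 8,9,10,11,12,13,14,15): XOR of data positions = 1⊕1⊕1⊕0⊕1⊕1⊕0 = 1
Codeword: 110111111110110

110111111110110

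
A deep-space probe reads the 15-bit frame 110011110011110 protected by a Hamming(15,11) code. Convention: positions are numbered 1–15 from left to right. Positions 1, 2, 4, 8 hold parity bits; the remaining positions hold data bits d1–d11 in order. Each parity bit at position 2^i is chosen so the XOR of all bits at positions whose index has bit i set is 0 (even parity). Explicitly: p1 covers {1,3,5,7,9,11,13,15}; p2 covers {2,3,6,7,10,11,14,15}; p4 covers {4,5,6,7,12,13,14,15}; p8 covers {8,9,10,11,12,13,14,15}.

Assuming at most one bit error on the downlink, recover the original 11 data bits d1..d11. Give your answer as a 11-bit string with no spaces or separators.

01110001110

s1 (pos 1,3,5,7,9,11,13,15): 1⊕0⊕1⊕1⊕0⊕1⊕1⊕0 = 1
s2 (pos 2,3,6,7,10,11,14,15): 1⊕0⊕1⊕1⊕0⊕1⊕1⊕0 = 1
s4 (pos 4,5,6,7,12,13,14,15): 0⊕1⊕1⊕1⊕1⊕1⊕1⊕0 = 0
s8 (pos 8,9,10,11,12,13,14,15): 1⊕0⊕0⊕1⊕1⊕1⊕1⊕0 = 1
Syndrome s8…s1 = 1011 → error at position 11.
Flip position 11: 110011110011110 → 110011110001110
Read data bits from positions 3,5,6,7,9,10,11,12,13,14,15: 01110001110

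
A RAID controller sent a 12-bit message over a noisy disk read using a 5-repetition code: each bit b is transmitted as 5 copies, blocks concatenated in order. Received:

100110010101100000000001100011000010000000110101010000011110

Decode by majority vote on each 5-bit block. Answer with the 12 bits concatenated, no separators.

100000000101

Block 1 (10011): 3 ones → 1
Block 2 (00101): 2 ones → 0
Block 3 (01100): 2 ones → 0
Block 4 (00000): 0 ones → 0
Block 5 (00011): 2 ones → 0
Block 6 (00011): 2 ones → 0
Block 7 (00001): 1 one → 0
Block 8 (00000): 0 ones → 0
Block 9 (00110): 2 ones → 0
Block 10 (10101): 3 ones → 1
Block 11 (00000): 0 ones → 0
Block 12 (11110): 4 ones → 1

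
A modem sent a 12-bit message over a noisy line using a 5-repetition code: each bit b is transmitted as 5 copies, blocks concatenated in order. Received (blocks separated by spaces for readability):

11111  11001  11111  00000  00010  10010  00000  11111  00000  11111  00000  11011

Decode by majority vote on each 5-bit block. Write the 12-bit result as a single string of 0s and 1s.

Block 1 (11111): 5 ones → 1
Block 2 (11001): 3 ones → 1
Block 3 (11111): 5 ones → 1
Block 4 (00000): 0 ones → 0
Block 5 (00010): 1 one → 0
Block 6 (10010): 2 ones → 0
Block 7 (00000): 0 ones → 0
Block 8 (11111): 5 ones → 1
Block 9 (00000): 0 ones → 0
Block 10 (11111): 5 ones → 1
Block 11 (00000): 0 ones → 0
Block 12 (11011): 4 ones → 1

111000010101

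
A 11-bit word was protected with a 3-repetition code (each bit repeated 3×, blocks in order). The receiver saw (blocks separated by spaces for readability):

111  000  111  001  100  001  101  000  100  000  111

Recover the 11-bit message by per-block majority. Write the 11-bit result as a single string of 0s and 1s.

Block 1 (111): 3 ones → 1
Block 2 (000): 0 ones → 0
Block 3 (111): 3 ones → 1
Block 4 (001): 1 one → 0
Block 5 (100): 1 one → 0
Block 6 (001): 1 one → 0
Block 7 (101): 2 ones → 1
Block 8 (000): 0 ones → 0
Block 9 (100): 1 one → 0
Block 10 (000): 0 ones → 0
Block 11 (111): 3 ones → 1

10100010001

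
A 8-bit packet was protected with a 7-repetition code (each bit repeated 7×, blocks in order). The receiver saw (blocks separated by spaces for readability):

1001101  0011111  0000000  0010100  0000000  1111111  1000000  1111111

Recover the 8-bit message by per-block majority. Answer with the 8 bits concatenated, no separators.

Block 1 (1001101): 4 ones → 1
Block 2 (0011111): 5 ones → 1
Block 3 (0000000): 0 ones → 0
Block 4 (0010100): 2 ones → 0
Block 5 (0000000): 0 ones → 0
Block 6 (1111111): 7 ones → 1
Block 7 (1000000): 1 one → 0
Block 8 (1111111): 7 ones → 1

11000101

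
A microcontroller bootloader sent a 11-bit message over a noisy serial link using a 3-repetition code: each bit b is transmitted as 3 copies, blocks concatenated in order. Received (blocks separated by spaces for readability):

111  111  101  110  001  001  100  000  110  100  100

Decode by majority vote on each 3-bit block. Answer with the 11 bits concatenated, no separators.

Block 1 (111): 3 ones → 1
Block 2 (111): 3 ones → 1
Block 3 (101): 2 ones → 1
Block 4 (110): 2 ones → 1
Block 5 (001): 1 one → 0
Block 6 (001): 1 one → 0
Block 7 (100): 1 one → 0
Block 8 (000): 0 ones → 0
Block 9 (110): 2 ones → 1
Block 10 (100): 1 one → 0
Block 11 (100): 1 one → 0

11110000100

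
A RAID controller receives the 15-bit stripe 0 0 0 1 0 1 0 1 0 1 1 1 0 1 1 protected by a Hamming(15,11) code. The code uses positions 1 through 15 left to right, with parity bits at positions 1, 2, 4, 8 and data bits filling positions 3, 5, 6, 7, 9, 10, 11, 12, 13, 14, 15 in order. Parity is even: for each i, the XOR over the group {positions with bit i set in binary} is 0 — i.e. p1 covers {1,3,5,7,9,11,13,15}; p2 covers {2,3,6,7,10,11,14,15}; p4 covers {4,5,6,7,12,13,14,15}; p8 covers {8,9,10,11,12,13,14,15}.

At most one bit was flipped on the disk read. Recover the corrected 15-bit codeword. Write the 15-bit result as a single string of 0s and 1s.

000100010111011

s1 (pos 1,3,5,7,9,11,13,15): 0⊕0⊕0⊕0⊕0⊕1⊕0⊕1 = 0
s2 (pos 2,3,6,7,10,11,14,15): 0⊕0⊕1⊕0⊕1⊕1⊕1⊕1 = 1
s4 (pos 4,5,6,7,12,13,14,15): 1⊕0⊕1⊕0⊕1⊕0⊕1⊕1 = 1
s8 (pos 8,9,10,11,12,13,14,15): 1⊕0⊕1⊕1⊕1⊕0⊕1⊕1 = 0
Syndrome s8…s1 = 0110 → error at position 6.
Flip position 6: 000101010111011 → 000100010111011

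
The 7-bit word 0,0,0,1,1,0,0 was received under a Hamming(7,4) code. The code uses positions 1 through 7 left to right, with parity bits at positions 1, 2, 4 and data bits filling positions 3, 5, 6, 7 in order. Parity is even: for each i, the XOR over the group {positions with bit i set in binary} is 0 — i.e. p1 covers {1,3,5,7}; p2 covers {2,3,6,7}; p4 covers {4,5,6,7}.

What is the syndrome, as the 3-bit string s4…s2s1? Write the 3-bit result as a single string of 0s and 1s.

001

s1 (pos 1,3,5,7): 0⊕0⊕1⊕0 = 1
s2 (pos 2,3,6,7): 0⊕0⊕0⊕0 = 0
s4 (pos 4,5,6,7): 1⊕1⊕0⊕0 = 0
Syndrome s4…s1 = 001 → error at position 1.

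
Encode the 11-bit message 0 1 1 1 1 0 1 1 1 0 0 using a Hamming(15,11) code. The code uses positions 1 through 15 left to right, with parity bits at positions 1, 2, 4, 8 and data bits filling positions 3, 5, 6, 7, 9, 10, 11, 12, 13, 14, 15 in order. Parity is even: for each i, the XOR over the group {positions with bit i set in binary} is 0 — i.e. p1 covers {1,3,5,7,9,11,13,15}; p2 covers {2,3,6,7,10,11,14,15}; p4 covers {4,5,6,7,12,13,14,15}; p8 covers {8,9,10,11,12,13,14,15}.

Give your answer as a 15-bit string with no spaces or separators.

110111101011100

Place data at non-parity positions: p1 p2 0 p4 1 1 1 p8 1 0 1 1 1 0 0
p1 (pos 1,3,5,7,9,11,13,15): XOR of data positions = 0⊕1⊕1⊕1⊕1⊕1⊕0 = 1
p2 (pos 2,3,6,7,10,11,14,15): XOR of data positions = 0⊕1⊕1⊕0⊕1⊕0⊕0 = 1
p4 (pos 4,5,6,7,12,13,14,15): XOR of data positions = 1⊕1⊕1⊕1⊕1⊕0⊕0 = 1
p8 (pos 8,9,10,11,12,13,14,15): XOR of data positions = 1⊕0⊕1⊕1⊕1⊕0⊕0 = 0
Codeword: 110111101011100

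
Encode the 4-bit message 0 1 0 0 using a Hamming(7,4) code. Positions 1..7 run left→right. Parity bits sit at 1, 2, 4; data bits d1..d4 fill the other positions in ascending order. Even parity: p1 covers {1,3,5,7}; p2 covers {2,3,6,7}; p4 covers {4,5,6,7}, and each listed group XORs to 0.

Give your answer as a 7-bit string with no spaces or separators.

Place data at non-parity positions: p1 p2 0 p4 1 0 0
p1 (pos 1,3,5,7): XOR of data positions = 0⊕1⊕0 = 1
p2 (pos 2,3,6,7): XOR of data positions = 0⊕0⊕0 = 0
p4 (pos 4,5,6,7): XOR of data positions = 1⊕0⊕0 = 1
Codeword: 1001100

1001100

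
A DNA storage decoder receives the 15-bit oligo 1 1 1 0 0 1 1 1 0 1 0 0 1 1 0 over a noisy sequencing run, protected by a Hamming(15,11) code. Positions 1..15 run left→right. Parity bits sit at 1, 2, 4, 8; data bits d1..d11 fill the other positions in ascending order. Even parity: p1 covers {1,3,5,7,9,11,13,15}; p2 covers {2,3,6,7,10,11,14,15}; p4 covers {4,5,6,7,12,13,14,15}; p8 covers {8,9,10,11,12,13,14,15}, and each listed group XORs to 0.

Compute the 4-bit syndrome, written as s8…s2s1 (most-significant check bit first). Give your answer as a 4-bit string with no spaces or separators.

s1 (pos 1,3,5,7,9,11,13,15): 1⊕1⊕0⊕1⊕0⊕0⊕1⊕0 = 0
s2 (pos 2,3,6,7,10,11,14,15): 1⊕1⊕1⊕1⊕1⊕0⊕1⊕0 = 0
s4 (pos 4,5,6,7,12,13,14,15): 0⊕0⊕1⊕1⊕0⊕1⊕1⊕0 = 0
s8 (pos 8,9,10,11,12,13,14,15): 1⊕0⊕1⊕0⊕0⊕1⊕1⊕0 = 0
Syndrome s8…s1 = 0000 → no error.

0000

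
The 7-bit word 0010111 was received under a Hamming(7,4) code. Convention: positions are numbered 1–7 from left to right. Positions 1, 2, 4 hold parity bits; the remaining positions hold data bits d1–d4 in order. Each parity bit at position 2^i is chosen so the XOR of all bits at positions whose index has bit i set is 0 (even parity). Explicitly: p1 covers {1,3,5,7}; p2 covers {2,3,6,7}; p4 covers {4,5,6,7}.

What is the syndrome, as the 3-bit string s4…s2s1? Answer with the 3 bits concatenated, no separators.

111

s1 (pos 1,3,5,7): 0⊕1⊕1⊕1 = 1
s2 (pos 2,3,6,7): 0⊕1⊕1⊕1 = 1
s4 (pos 4,5,6,7): 0⊕1⊕1⊕1 = 1
Syndrome s4…s1 = 111 → error at position 7.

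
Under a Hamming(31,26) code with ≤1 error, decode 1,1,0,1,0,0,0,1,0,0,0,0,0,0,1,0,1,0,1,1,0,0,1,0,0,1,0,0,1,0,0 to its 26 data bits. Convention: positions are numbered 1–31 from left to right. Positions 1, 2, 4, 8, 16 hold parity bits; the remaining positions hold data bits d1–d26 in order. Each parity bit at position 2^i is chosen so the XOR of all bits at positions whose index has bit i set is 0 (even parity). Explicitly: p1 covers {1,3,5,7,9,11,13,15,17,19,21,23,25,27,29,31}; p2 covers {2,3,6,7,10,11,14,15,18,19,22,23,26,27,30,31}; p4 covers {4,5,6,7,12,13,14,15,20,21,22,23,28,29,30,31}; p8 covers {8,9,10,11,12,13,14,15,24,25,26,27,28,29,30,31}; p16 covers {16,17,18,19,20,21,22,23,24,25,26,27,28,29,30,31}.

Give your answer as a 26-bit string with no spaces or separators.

s1 (pos 1,3,5,7,9,11,13,15,17,19,21,23,25,27,29,31): 1⊕0⊕0⊕0⊕0⊕0⊕0⊕1⊕1⊕1⊕0⊕1⊕0⊕0⊕1⊕0 = 0
s2 (pos 2,3,6,7,10,11,14,15,18,19,22,23,26,27,30,31): 1⊕0⊕0⊕0⊕0⊕0⊕0⊕1⊕0⊕1⊕0⊕1⊕1⊕0⊕0⊕0 = 1
s4 (pos 4,5,6,7,12,13,14,15,20,21,22,23,28,29,30,31): 1⊕0⊕0⊕0⊕0⊕0⊕0⊕1⊕1⊕0⊕0⊕1⊕0⊕1⊕0⊕0 = 1
s8 (pos 8,9,10,11,12,13,14,15,24,25,26,27,28,29,30,31): 1⊕0⊕0⊕0⊕0⊕0⊕0⊕1⊕0⊕0⊕1⊕0⊕0⊕1⊕0⊕0 = 0
s16 (pos 16,17,18,19,20,21,22,23,24,25,26,27,28,29,30,31): 0⊕1⊕0⊕1⊕1⊕0⊕0⊕1⊕0⊕0⊕1⊕0⊕0⊕1⊕0⊕0 = 0
Syndrome s16…s1 = 00110 → error at position 6.
Flip position 6: 1101000100000010101100100100100 → 1101010100000010101100100100100
Read data bits from positions 3,5,6,7,9,10,11,12,13,14,15,17,18,19,20,21,22,23,24,25,26,27,28,29,30,31: 00100000001101100100100100

00100000001101100100100100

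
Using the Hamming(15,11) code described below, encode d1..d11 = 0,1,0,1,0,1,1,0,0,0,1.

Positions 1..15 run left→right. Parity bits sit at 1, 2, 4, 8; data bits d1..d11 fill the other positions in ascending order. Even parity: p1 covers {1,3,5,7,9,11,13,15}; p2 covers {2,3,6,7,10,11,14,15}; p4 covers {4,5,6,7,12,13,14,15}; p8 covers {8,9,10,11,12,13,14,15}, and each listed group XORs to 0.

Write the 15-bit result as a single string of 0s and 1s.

Place data at non-parity positions: p1 p2 0 p4 1 0 1 p8 0 1 1 0 0 0 1
p1 (pos 1,3,5,7,9,11,13,15): XOR of data positions = 0⊕1⊕1⊕0⊕1⊕0⊕1 = 0
p2 (pos 2,3,6,7,10,11,14,15): XOR of data positions = 0⊕0⊕1⊕1⊕1⊕0⊕1 = 0
p4 (pos 4,5,6,7,12,13,14,15): XOR of data positions = 1⊕0⊕1⊕0⊕0⊕0⊕1 = 1
p8 (pos 8,9,10,11,12,13,14,15): XOR of data positions = 0⊕1⊕1⊕0⊕0⊕0⊕1 = 1
Codeword: 000110110110001

000110110110001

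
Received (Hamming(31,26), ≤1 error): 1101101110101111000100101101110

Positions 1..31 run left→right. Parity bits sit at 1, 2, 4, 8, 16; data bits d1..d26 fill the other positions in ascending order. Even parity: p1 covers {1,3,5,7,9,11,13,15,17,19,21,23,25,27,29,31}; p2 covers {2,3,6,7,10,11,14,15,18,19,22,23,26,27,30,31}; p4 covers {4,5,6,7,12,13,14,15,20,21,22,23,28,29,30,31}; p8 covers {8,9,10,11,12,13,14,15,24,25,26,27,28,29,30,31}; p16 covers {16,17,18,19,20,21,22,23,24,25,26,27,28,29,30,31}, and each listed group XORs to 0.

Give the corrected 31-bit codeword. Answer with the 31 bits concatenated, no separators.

1101101110111111000100101101110

s1 (pos 1,3,5,7,9,11,13,15,17,19,21,23,25,27,29,31): 1⊕0⊕1⊕1⊕1⊕1⊕1⊕1⊕0⊕0⊕0⊕1⊕1⊕0⊕1⊕0 = 0
s2 (pos 2,3,6,7,10,11,14,15,18,19,22,23,26,27,30,31): 1⊕0⊕0⊕1⊕0⊕1⊕1⊕1⊕0⊕0⊕0⊕1⊕1⊕0⊕1⊕0 = 0
s4 (pos 4,5,6,7,12,13,14,15,20,21,22,23,28,29,30,31): 1⊕1⊕0⊕1⊕0⊕1⊕1⊕1⊕1⊕0⊕0⊕1⊕1⊕1⊕1⊕0 = 1
s8 (pos 8,9,10,11,12,13,14,15,24,25,26,27,28,29,30,31): 1⊕1⊕0⊕1⊕0⊕1⊕1⊕1⊕0⊕1⊕1⊕0⊕1⊕1⊕1⊕0 = 1
s16 (pos 16,17,18,19,20,21,22,23,24,25,26,27,28,29,30,31): 1⊕0⊕0⊕0⊕1⊕0⊕0⊕1⊕0⊕1⊕1⊕0⊕1⊕1⊕1⊕0 = 0
Syndrome s16…s1 = 01100 → error at position 12.
Flip position 12: 1101101110101111000100101101110 → 1101101110111111000100101101110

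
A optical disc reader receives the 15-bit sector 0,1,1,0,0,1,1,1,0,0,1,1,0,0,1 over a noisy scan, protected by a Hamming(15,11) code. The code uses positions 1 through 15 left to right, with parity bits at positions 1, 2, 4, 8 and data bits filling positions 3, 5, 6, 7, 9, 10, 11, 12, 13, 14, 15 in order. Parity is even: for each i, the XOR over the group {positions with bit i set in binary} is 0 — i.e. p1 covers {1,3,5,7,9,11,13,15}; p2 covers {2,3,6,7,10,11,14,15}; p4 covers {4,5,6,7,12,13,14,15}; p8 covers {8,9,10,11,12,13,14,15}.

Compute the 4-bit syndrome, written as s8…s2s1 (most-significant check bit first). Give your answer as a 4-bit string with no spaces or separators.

s1 (pos 1,3,5,7,9,11,13,15): 0⊕1⊕0⊕1⊕0⊕1⊕0⊕1 = 0
s2 (pos 2,3,6,7,10,11,14,15): 1⊕1⊕1⊕1⊕0⊕1⊕0⊕1 = 0
s4 (pos 4,5,6,7,12,13,14,15): 0⊕0⊕1⊕1⊕1⊕0⊕0⊕1 = 0
s8 (pos 8,9,10,11,12,13,14,15): 1⊕0⊕0⊕1⊕1⊕0⊕0⊕1 = 0
Syndrome s8…s1 = 0000 → no error.

0000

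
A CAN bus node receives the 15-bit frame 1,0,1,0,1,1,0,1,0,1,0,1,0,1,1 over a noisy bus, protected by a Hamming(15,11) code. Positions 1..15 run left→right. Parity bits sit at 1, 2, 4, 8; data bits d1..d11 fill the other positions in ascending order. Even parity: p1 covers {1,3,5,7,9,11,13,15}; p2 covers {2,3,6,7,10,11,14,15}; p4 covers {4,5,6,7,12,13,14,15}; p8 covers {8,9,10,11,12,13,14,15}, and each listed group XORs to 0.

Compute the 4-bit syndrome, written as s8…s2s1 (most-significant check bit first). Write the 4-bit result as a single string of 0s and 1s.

s1 (pos 1,3,5,7,9,11,13,15): 1⊕1⊕1⊕0⊕0⊕0⊕0⊕1 = 0
s2 (pos 2,3,6,7,10,11,14,15): 0⊕1⊕1⊕0⊕1⊕0⊕1⊕1 = 1
s4 (pos 4,5,6,7,12,13,14,15): 0⊕1⊕1⊕0⊕1⊕0⊕1⊕1 = 1
s8 (pos 8,9,10,11,12,13,14,15): 1⊕0⊕1⊕0⊕1⊕0⊕1⊕1 = 1
Syndrome s8…s1 = 1110 → error at position 14.

1110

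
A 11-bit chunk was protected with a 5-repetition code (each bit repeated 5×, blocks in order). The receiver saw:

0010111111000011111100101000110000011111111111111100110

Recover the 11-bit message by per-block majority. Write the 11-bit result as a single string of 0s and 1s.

Block 1 (00101): 2 ones → 0
Block 2 (11111): 5 ones → 1
Block 3 (00001): 1 one → 0
Block 4 (11111): 5 ones → 1
Block 5 (00101): 2 ones → 0
Block 6 (00011): 2 ones → 0
Block 7 (00000): 0 ones → 0
Block 8 (11111): 5 ones → 1
Block 9 (11111): 5 ones → 1
Block 10 (11111): 5 ones → 1
Block 11 (00110): 2 ones → 0

01010001110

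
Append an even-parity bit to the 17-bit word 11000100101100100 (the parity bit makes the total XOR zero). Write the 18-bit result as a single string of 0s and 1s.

110001001011001001

XOR of the 17 data bits: 1⊕1⊕0⊕0⊕0⊕1⊕0⊕0⊕1⊕0⊕1⊕1⊕0⊕0⊕1⊕0⊕0 = 1
Parity bit = 1 (so all 18 bits XOR to 0).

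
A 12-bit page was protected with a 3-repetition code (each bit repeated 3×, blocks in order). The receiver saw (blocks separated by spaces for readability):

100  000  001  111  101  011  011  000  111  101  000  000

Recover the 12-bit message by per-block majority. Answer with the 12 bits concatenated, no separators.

Block 1 (100): 1 one → 0
Block 2 (000): 0 ones → 0
Block 3 (001): 1 one → 0
Block 4 (111): 3 ones → 1
Block 5 (101): 2 ones → 1
Block 6 (011): 2 ones → 1
Block 7 (011): 2 ones → 1
Block 8 (000): 0 ones → 0
Block 9 (111): 3 ones → 1
Block 10 (101): 2 ones → 1
Block 11 (000): 0 ones → 0
Block 12 (000): 0 ones → 0

000111101100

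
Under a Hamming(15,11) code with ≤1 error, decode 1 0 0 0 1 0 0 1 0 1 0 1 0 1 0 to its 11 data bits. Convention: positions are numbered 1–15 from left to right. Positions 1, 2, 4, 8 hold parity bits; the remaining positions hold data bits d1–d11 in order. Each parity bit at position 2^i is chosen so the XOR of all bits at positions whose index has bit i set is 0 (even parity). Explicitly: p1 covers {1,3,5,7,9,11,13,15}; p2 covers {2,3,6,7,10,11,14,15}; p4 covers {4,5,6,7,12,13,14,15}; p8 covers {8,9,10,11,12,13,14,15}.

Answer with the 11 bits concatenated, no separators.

s1 (pos 1,3,5,7,9,11,13,15): 1⊕0⊕1⊕0⊕0⊕0⊕0⊕0 = 0
s2 (pos 2,3,6,7,10,11,14,15): 0⊕0⊕0⊕0⊕1⊕0⊕1⊕0 = 0
s4 (pos 4,5,6,7,12,13,14,15): 0⊕1⊕0⊕0⊕1⊕0⊕1⊕0 = 1
s8 (pos 8,9,10,11,12,13,14,15): 1⊕0⊕1⊕0⊕1⊕0⊕1⊕0 = 0
Syndrome s8…s1 = 0100 → error at position 4.
Flip position 4: 100010010101010 → 100110010101010
Read data bits from positions 3,5,6,7,9,10,11,12,13,14,15: 01000101010

01000101010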